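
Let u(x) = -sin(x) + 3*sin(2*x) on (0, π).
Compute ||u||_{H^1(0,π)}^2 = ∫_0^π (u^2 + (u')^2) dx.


||u||_{H^1(0,π)}^2 = 47*π/2

u'(x) = -cos(x) + 6*cos(2*x).
Expand u² and (u')² and integrate term by term on (0, π), using: for integers n ≥ 1, ∫_0^π sin²(nx) dx = ∫_0^π cos²(nx) dx = π/2; for n ≠ n', ∫_0^π sin(nx)sin(n'x) dx = ∫_0^π cos(nx)cos(n'x) dx = 0; and by product-to-sum, ∫_0^π sin(nx)cos(n'x) dx = ½∫_0^π [sin((n+n')x) + sin((n−n')x)] dx, which is 0 when n+n' is even and 2n/(n²−n'²) when n+n' is odd (it need not vanish on (0, π)).
  u² squared terms: (-1)²·∫sin(x)² dx = 1·π/2 = π/2;  (3)²·∫sin(2x)² dx = 9·π/2 = 9*π/2.
  u² cross terms: 2·(-1)·(3)·∫sin(x)·sin(2x) dx = -6·(0) = 0.
  So ∫_0^π u² dx = π/2 + 9*π/2 + 0 = 5*π.
  (u')² squared terms: (-1)²·∫cos(x)² dx = 1·π/2 = π/2;  (6)²·∫cos(2x)² dx = 36·π/2 = 18*π.
  (u')² cross terms: 2·(-1)·(6)·∫cos(x)·cos(2x) dx = -12·(0) = 0.
  So ∫_0^π (u')² dx = π/2 + 18*π + 0 = 37*π/2.
||u||_{H^1}^2 = (5*π) + (37*π/2) = 47*π/2.


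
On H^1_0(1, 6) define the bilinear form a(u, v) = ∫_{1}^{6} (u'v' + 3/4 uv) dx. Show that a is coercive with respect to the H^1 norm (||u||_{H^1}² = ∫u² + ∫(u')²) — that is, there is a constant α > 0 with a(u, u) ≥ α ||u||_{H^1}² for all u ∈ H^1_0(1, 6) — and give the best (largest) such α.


α = (π^2 + 75/4)/(π^2 + 25)

Coercivity of a(·,·) on H^1_0(1, 6) means a(u, u) ≥ α ||u||_{H^1}² for every u ∈ H^1_0.
The interval has length L = 5, and Poincaré/coercivity depend only on L. Here a(u, u) = ∫(u')² + (3/4)·∫u².
Here 0 < c = 3/4 < 1. The condition a(u,u) ≥ α||u||_{H^1}² reads (1−α)∫(u')² ≥ (α−c)∫u². Any admissible α is ≤ 1 (rapidly oscillating u have ∫u²/∫(u')² → 0), and α = 1 would force 0 ≥ (1−c)∫u², impossible since c < 1; so 1−α > 0. By the sharp Poincaré inequality on H^1_0 of an interval of length L, ∫(u')² ≥ (π/L)²∫u² with equality for the first sine mode sin(π(x−x₀)/L) (x₀ the left endpoint), so the inequality holds for all u iff (1−α)(π/L)² ≥ α − c, i.e. α ≤ ((π/L)² + c)/((π/L)² + 1) = (1 + c(L/π)²)/(1 + (L/π)²). With (π/L)² = π^2/25 and c = 3/4, the largest admissible constant is α = ((π/L)² + c)/((π/L)² + 1).
Simplifying, α = (π^2 + 75/4)/(π^2 + 25).


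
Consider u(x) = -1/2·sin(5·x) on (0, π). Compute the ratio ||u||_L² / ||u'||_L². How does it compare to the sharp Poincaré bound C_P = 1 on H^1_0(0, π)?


||u||_L² / ||u'||_L² = 1/5 < C_P = 1.

u(x) = -1/2·sin(5·x), so u'(x) = -5*cos(5*x)/2.
Writing u(x) = A·sin(kπx/L) with A = -1/2 and k = 5, use ∫_0^L sin²(kπx/L) dx = L/2 and ∫_0^L cos²(kπx/L) dx = L/2.
u² = 1/4·sin²(5·x) and (u')² = 25/4·cos²(5·x), and each of sin², cos² integrates to L/2 = π/2 over (0, π).
∫_0^π u² dx = π/8, so ||u||_L² = sqrt(2)*sqrt(π)/4.
∫_0^π (u')² dx = 25*π/8, so ||u'||_L² = 5*sqrt(2)*sqrt(π)/4.
Ratio ||u||_L² / ||u'||_L² = 1/5.
Sharp Poincaré constant on H^1_0(0, π) is C_P = L/π = 1, achieved by sin(x).
This is the k = 5 harmonic; the ratio L/(kπ) is strictly less than C_P = L/π, consistent with the sharp inequality ||u||_L² ≤ C_P ||u'||_L².


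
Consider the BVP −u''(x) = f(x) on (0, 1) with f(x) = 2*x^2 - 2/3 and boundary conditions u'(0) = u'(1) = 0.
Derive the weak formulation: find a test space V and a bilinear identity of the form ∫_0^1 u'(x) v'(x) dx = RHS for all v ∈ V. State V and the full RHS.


V = H^1(0, 1) (no boundary constraint on v; u is determined up to an additive constant); weak form: ∫_0^1 u'v' dx = ∫_0^1 (2*x^2 - 2/3) v dx for all v ∈ V.

Multiply both sides by a test function v and integrate from 0 to 1:
  ∫_0^1 −u''(x) v(x) dx = ∫_0^1 f(x) v(x) dx.
Integrate the LHS by parts once:
  ∫_0^1 −u'' v dx = −[u'(x) v(x)]_0^1 + ∫_0^1 u'(x) v'(x) dx.
Thus ∫_0^1 u'(x) v'(x) dx = ∫_0^1 f(x) v(x) dx + [u'(x) v(x)]_0^1.
Choose V so that boundary terms are either known or forced to vanish.
u has homogeneous Neumann: u'(0) = u'(1) = 0. So [u' v]_0^1 = 0·v(1) − 0·v(0) = 0 for any v; take V = H^1(0, 1).
Weak formulation: find u (satisfying any essential BC) such that ∫_0^1 u'(x) v'(x) dx = ∫_0^1 f v dx for all v ∈ V (homogeneous Neumann, so boundary terms vanish).
Substituting f(x) = 2*x^2 - 2/3, the right-hand side is ∫_0^1 (2*x^2 - 2/3) v dx.
Compatibility check (pure Neumann): taking v ≡ 1 ∈ V gives 0 = ∫_0^1 f dx + (0) − (0), i.e. ∫_0^1 f dx must equal u'(0) − u'(1) = 0. Indeed ∫_0^1 (2*x^2 - 2/3) dx = 0, so the data are compatible. The solution is then unique only up to an additive constant (fix it e.g. by requiring ∫_0^1 u dx = 0).


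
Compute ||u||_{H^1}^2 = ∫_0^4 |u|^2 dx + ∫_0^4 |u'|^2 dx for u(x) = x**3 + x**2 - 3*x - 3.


||u||_{H^1}^2 = 463096/105

The H^1 norm (squared) on an interval (0, L) is
  ||u||_{H^1}^2 = ∫_0^L u(x)^2 dx + ∫_0^L u'(x)^2 dx.
Compute u'(x) = 3*x**2 + 2*x - 3.
Then u(x)^2 = x**6 + 2*x**5 - 5*x**4 - 12*x**3 + 3*x**2 + 18*x + 9 and u'(x)^2 = 9*x**4 + 12*x**3 - 14*x**2 - 12*x + 9.
Integrate each monomial from 0 to 4 using ∫_0^4 c·x^n dx = c·4^(n+1)/(n+1):
  ∫_0^4 u(x)^2 dx = ∫_0^4 (x^6 + 2*x^5 - 5*x^4 - 12*x^3 + 3*x^2 + 18*x + 9) dx. Term by term:
    ∫_0^4 x^6 dx = 16384/7;  ∫_0^4 2*x^5 dx = 4096/3;  ∫_0^4 -5*x^4 dx = -1024;
    ∫_0^4 -12*x^3 dx = -768;  ∫_0^4 3*x^2 dx = 64;  ∫_0^4 18*x dx = 144;
    ∫_0^4 9 dx = 36.
  Sum: 16384/7 + 4096/3 − 1024 − 768 + 64 + 144 + 36 = 45316/21.
  ∫_0^4 u'(x)^2 dx = ∫_0^4 (9*x^4 + 12*x^3 - 14*x^2 - 12*x + 9) dx. Term by term:
    ∫_0^4 9*x^4 dx = 9216/5;  ∫_0^4 12*x^3 dx = 768;  ∫_0^4 -14*x^2 dx = -896/3;
    ∫_0^4 -12*x dx = -96;  ∫_0^4 9 dx = 36.
  Sum: 9216/5 + 768 − 896/3 − 96 + 36 = 33788/15.
Adding: ||u||_{H^1}^2 = 45316/21 + 33788/15 = 463096/105.


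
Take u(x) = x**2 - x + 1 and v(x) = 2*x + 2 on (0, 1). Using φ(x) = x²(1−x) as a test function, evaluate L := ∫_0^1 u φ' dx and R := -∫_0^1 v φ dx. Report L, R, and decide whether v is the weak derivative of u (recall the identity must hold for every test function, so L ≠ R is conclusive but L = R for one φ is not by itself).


LHS = -1/60, RHS = -4/15. No, v is not the weak derivative of u.

u(x) = x**2 - x + 1, classical derivative u'(x) = 2*x - 1.
φ(x) = x²(1−x), so φ'(x) = x*(2 - 3*x).
Note φ(0) = φ(1) = 0, so the boundary term u·φ vanishes.
LHS = ∫_0^1 u(x) φ'(x) dx = ∫_0^1 (-3*x^4 + 5*x^3 - 5*x^2 + 2*x) dx. Term by term:
  ∫_0^1 -3*x^4 dx = -3/5;  ∫_0^1 5*x^3 dx = 5/4;  ∫_0^1 -5*x^2 dx = -5/3;
  ∫_0^1 2*x dx = 1.
Sum: -3/5 + 5/4 − 5/3 + 1 = -1/60.
So LHS = -1/60.
∫_0^1 v(x) φ(x) dx = ∫_0^1 (-2*x^4 + 2*x^2) dx. Term by term:
  ∫_0^1 -2*x^4 dx = -2/5;  ∫_0^1 2*x^2 dx = 2/3.
Sum: -2/5 + 2/3 = 4/15.
So RHS = -∫_0^1 v(x) φ(x) dx = -4/15.
LHS − RHS = 1/4 ≠ 0, so the identity fails.
(For a valid weak derivative the identity must hold for EVERY test function, in particular this one. The failure shows v is NOT the weak derivative of u.)
Correct weak derivative would be u'(x) = 2*x - 1.


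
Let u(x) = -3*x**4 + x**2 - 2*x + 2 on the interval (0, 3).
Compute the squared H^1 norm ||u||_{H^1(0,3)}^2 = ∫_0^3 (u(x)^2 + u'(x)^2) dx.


||u||_{H^1}^2 = 2181891/35

The H^1 norm (squared) on an interval (0, L) is
  ||u||_{H^1}^2 = ∫_0^L u(x)^2 dx + ∫_0^L u'(x)^2 dx.
Compute u'(x) = -12*x**3 + 2*x - 2.
Then u(x)^2 = 9*x**8 - 6*x**6 + 12*x**5 - 11*x**4 - 4*x**3 + 8*x**2 - 8*x + 4 and u'(x)^2 = 144*x**6 - 48*x**4 + 48*x**3 + 4*x**2 - 8*x + 4.
Integrate each monomial from 0 to 3 using ∫_0^3 c·x^n dx = c·3^(n+1)/(n+1):
  ∫_0^3 u(x)^2 dx = ∫_0^3 (9*x^8 - 6*x^6 + 12*x^5 - 11*x^4 - 4*x^3 + 8*x^2 - 8*x + 4) dx. Term by term:
    ∫_0^3 9*x^8 dx = 19683;  ∫_0^3 -6*x^6 dx = -13122/7;  ∫_0^3 12*x^5 dx = 1458;
    ∫_0^3 -11*x^4 dx = -2673/5;  ∫_0^3 -4*x^3 dx = -81;  ∫_0^3 8*x^2 dx = 72;
    ∫_0^3 -8*x dx = -36;  ∫_0^3 4 dx = 12.
  Sum: 19683 − 13122/7 + 1458 − 2673/5 − 81 + 72 − 36 + 12 = 654459/35.
  ∫_0^3 u'(x)^2 dx = ∫_0^3 (144*x^6 - 48*x^4 + 48*x^3 + 4*x^2 - 8*x + 4) dx. Term by term:
    ∫_0^3 144*x^6 dx = 314928/7;  ∫_0^3 -48*x^4 dx = -11664/5;  ∫_0^3 48*x^3 dx = 972;
    ∫_0^3 4*x^2 dx = 36;  ∫_0^3 -8*x dx = -36;  ∫_0^3 4 dx = 12.
  Sum: 314928/7 − 11664/5 + 972 + 36 − 36 + 12 = 1527432/35.
Adding: ||u||_{H^1}^2 = 654459/35 + 1527432/35 = 2181891/35.


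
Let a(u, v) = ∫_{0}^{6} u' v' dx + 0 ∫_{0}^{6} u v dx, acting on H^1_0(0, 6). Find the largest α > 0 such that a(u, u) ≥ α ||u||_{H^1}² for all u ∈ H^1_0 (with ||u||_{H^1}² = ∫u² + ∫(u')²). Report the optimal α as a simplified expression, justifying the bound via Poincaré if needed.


α = π^2/(π^2 + 36)

Coercivity of a(·,·) on H^1_0(0, 6) means a(u, u) ≥ α ||u||_{H^1}² for every u ∈ H^1_0.
The interval has length L = 6, and Poincaré/coercivity depend only on L. Here a(u, u) = ∫(u')² + (0)·∫u².
Here c = 0, so a(u,u) = ∫(u')² alone. The condition a(u,u) ≥ α||u||_{H^1}² reads (1−α)∫(u')² ≥ (α−c)∫u². Any admissible α is ≤ 1 (rapidly oscillating u have ∫u²/∫(u')² → 0), and α = 1 would force 0 ≥ (1−c)∫u², impossible since c < 1; so 1−α > 0. By the sharp Poincaré inequality on H^1_0 of an interval of length L, ∫(u')² ≥ (π/L)²∫u² with equality for the first sine mode sin(π(x−x₀)/L) (x₀ the left endpoint), so the inequality holds for all u iff (1−α)(π/L)² ≥ α − c, i.e. α ≤ ((π/L)² + c)/((π/L)² + 1) = (1 + c(L/π)²)/(1 + (L/π)²). (Direct route, valid since c ≤ 0: Poincaré gives c∫u² ≥ c(L/π)²∫(u')², so a(u,u) ≥ (1 + c(L/π)²)∫(u')², while ||u||_{H^1}² ≤ (1 + (L/π)²)∫(u')²; dividing yields the same α.) With (π/L)² = π^2/36 and c = 0, the largest admissible constant is α = ((π/L)² + c)/((π/L)² + 1).
Simplifying, α = π^2/(π^2 + 36).


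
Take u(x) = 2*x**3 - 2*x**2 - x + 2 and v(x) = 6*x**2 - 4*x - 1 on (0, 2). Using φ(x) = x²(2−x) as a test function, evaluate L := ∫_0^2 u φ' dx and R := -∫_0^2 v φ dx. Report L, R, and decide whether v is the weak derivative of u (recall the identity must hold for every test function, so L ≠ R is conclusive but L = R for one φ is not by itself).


LHS = -76/15, RHS = -76/15. Yes, v = u' weakly.

u(x) = 2*x**3 - 2*x**2 - x + 2, classical derivative u'(x) = 6*x**2 - 4*x - 1.
φ(x) = x²(2−x), so φ'(x) = x*(4 - 3*x).
Note φ(0) = φ(2) = 0, so the boundary term u·φ vanishes.
LHS = ∫_0^2 u(x) φ'(x) dx = ∫_0^2 (-6*x^5 + 14*x^4 - 5*x^3 - 10*x^2 + 8*x) dx. Term by term:
  ∫_0^2 -6*x^5 dx = -64;  ∫_0^2 14*x^4 dx = 448/5;  ∫_0^2 -5*x^3 dx = -20;
  ∫_0^2 -10*x^2 dx = -80/3;  ∫_0^2 8*x dx = 16.
Sum: -64 + 448/5 − 20 − 80/3 + 16 = -76/15.
So LHS = -76/15.
∫_0^2 v(x) φ(x) dx = ∫_0^2 (-6*x^5 + 16*x^4 - 7*x^3 - 2*x^2) dx. Term by term:
  ∫_0^2 -6*x^5 dx = -64;  ∫_0^2 16*x^4 dx = 512/5;  ∫_0^2 -7*x^3 dx = -28;
  ∫_0^2 -2*x^2 dx = -16/3.
Sum: -64 + 512/5 − 28 − 16/3 = 76/15.
So RHS = -∫_0^2 v(x) φ(x) dx = -76/15.
LHS = RHS, so the identity holds for this test φ.
Moreover u is smooth here and v(x) = u'(x) = 6*x**2 - 4*x - 1 pointwise, so the identity holds for every test function. Hence v is the weak derivative of u.


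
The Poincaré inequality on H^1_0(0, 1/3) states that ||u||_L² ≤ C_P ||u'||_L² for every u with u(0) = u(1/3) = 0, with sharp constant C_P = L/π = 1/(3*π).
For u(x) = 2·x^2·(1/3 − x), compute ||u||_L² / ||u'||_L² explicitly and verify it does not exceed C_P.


||u||_L² / ||u'||_L² = sqrt(14)/42 < C_P = 1/(3*π).

u(x) = 2·x^2·(1/3 − x), so u'(x) = 2*x*(2 - 9*x)/3.
u(x) = 2·x^2·(1/3 − x) vanishes at x = 0 and x = 1/3, so u ∈ H^1_0(0, 1/3). Differentiate via the product rule and integrate the resulting polynomials term by term.
  ∫_0^1/3 u² dx = ∫_0^1/3 (4*x^6 - 8*x^5/3 + 4*x^4/9) dx. Term by term:
    ∫_0^1/3 4*x^6 dx = 4/15309;  ∫_0^1/3 -8*x^5/3 dx = -4/6561;  ∫_0^1/3 4*x^4/9 dx = 4/10935.
  Sum: 4/15309 − 4/6561 + 4/10935 = 4/229635.
  ∫_0^1/3 (u')² dx = ∫_0^1/3 (36*x^4 - 16*x^3 + 16*x^2/9) dx. Term by term:
    ∫_0^1/3 36*x^4 dx = 4/135;  ∫_0^1/3 -16*x^3 dx = -4/81;  ∫_0^1/3 16*x^2/9 dx = 16/729.
  Sum: 4/135 − 4/81 + 16/729 = 8/3645.
∫_0^1/3 u² dx = 4/229635, so ||u||_L² = 2*sqrt(35)/2835.
∫_0^1/3 (u')² dx = 8/3645, so ||u'||_L² = 2*sqrt(10)/135.
Ratio ||u||_L² / ||u'||_L² = sqrt(14)/42.
Sharp Poincaré constant on H^1_0(0, 1/3) is C_P = L/π = 1/(3*π), achieved by sin(3*π·x).
A polynomial bump cannot attain the sharp Poincaré constant (only the first sine eigenfunction does), so the ratio is strictly less than C_P, consistent with ||u||_L² ≤ C_P ||u'||_L².


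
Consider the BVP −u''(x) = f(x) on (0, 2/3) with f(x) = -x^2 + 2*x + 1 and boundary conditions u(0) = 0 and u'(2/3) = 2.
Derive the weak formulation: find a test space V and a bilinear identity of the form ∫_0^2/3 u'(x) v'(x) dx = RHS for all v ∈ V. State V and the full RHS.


V = {v ∈ H^1(0, 2/3) : v(0) = 0} (test functions vanish at x = 0 where u is specified); weak form: ∫_0^2/3 u'v' dx = ∫_0^2/3 (-x^2 + 2*x + 1) v dx + 2·v(2/3) for all v ∈ V.

Multiply both sides by a test function v and integrate from 0 to 2/3:
  ∫_0^2/3 −u''(x) v(x) dx = ∫_0^2/3 f(x) v(x) dx.
Integrate the LHS by parts once:
  ∫_0^2/3 −u'' v dx = −[u'(x) v(x)]_0^2/3 + ∫_0^2/3 u'(x) v'(x) dx.
Thus ∫_0^2/3 u'(x) v'(x) dx = ∫_0^2/3 f(x) v(x) dx + [u'(x) v(x)]_0^2/3.
Choose V so that boundary terms are either known or forced to vanish.
Mixed BC: u(0) = 0 (Dirichlet) and u'(2/3) = 2 (Neumann). Define V = {v ∈ H^1(0, 2/3) : v(0) = 0}. Then [u' v]_0^2/3 = u'(2/3)·v(2/3) − u'(0)·0 = 2·v(2/3).
Weak formulation: find u (satisfying any essential BC) such that ∫_0^2/3 u'(x) v'(x) dx = ∫_0^2/3 f v dx + 2·v(2/3) for all v ∈ V (Dirichlet at 0 absorbed into V; Neumann datum at x = 2/3 contributes the boundary term).
Substituting f(x) = -x^2 + 2*x + 1, the right-hand side is ∫_0^2/3 (-x^2 + 2*x + 1) v dx + 2·v(2/3).


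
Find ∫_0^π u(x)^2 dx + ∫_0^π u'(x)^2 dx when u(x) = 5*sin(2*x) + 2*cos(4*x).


||u||_{H^1(0,π)}^2 = 193*π/2

u'(x) = -8*sin(4*x) + 10*cos(2*x).
Expand u² and (u')² and integrate term by term on (0, π), using: for integers n ≥ 1, ∫_0^π sin²(nx) dx = ∫_0^π cos²(nx) dx = π/2; for n ≠ n', ∫_0^π sin(nx)sin(n'x) dx = ∫_0^π cos(nx)cos(n'x) dx = 0; and by product-to-sum, ∫_0^π sin(nx)cos(n'x) dx = ½∫_0^π [sin((n+n')x) + sin((n−n')x)] dx, which is 0 when n+n' is even and 2n/(n²−n'²) when n+n' is odd (it need not vanish on (0, π)).
  u² squared terms: (2)²·∫cos(4x)² dx = 4·π/2 = 2*π;  (5)²·∫sin(2x)² dx = 25·π/2 = 25*π/2.
  u² cross terms: 2·(2)·(5)·∫cos(4x)·sin(2x) dx = 20·(0) = 0.
  So ∫_0^π u² dx = 2*π + 25*π/2 + 0 = 29*π/2.
  (u')² squared terms: (-8)²·∫sin(4x)² dx = 64·π/2 = 32*π;  (10)²·∫cos(2x)² dx = 100·π/2 = 50*π.
  (u')² cross terms: 2·(-8)·(10)·∫sin(4x)·cos(2x) dx = -160·(0) = 0.
  So ∫_0^π (u')² dx = 32*π + 50*π + 0 = 82*π.
||u||_{H^1}^2 = (29*π/2) + (82*π) = 193*π/2.


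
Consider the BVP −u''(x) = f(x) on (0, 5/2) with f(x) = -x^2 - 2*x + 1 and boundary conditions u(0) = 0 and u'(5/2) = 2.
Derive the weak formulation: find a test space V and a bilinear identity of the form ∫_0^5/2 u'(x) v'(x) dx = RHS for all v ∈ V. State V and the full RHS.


V = {v ∈ H^1(0, 5/2) : v(0) = 0} (test functions vanish at x = 0 where u is specified); weak form: ∫_0^5/2 u'v' dx = ∫_0^5/2 (-x^2 - 2*x + 1) v dx + 2·v(5/2) for all v ∈ V.

Multiply both sides by a test function v and integrate from 0 to 5/2:
  ∫_0^5/2 −u''(x) v(x) dx = ∫_0^5/2 f(x) v(x) dx.
Integrate the LHS by parts once:
  ∫_0^5/2 −u'' v dx = −[u'(x) v(x)]_0^5/2 + ∫_0^5/2 u'(x) v'(x) dx.
Thus ∫_0^5/2 u'(x) v'(x) dx = ∫_0^5/2 f(x) v(x) dx + [u'(x) v(x)]_0^5/2.
Choose V so that boundary terms are either known or forced to vanish.
Mixed BC: u(0) = 0 (Dirichlet) and u'(5/2) = 2 (Neumann). Define V = {v ∈ H^1(0, 5/2) : v(0) = 0}. Then [u' v]_0^5/2 = u'(5/2)·v(5/2) − u'(0)·0 = 2·v(5/2).
Weak formulation: find u (satisfying any essential BC) such that ∫_0^5/2 u'(x) v'(x) dx = ∫_0^5/2 f v dx + 2·v(5/2) for all v ∈ V (Dirichlet at 0 absorbed into V; Neumann datum at x = 5/2 contributes the boundary term).
Substituting f(x) = -x^2 - 2*x + 1, the right-hand side is ∫_0^5/2 (-x^2 - 2*x + 1) v dx + 2·v(5/2).


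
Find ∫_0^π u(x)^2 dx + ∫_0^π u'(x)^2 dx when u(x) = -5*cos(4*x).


||u||_{H^1(0,π)}^2 = 425*π/2

u'(x) = 20*sin(4*x).
Expand u² and (u')² and integrate term by term on (0, π), using: for integers n ≥ 1, ∫_0^π sin²(nx) dx = ∫_0^π cos²(nx) dx = π/2; for n ≠ n', ∫_0^π sin(nx)sin(n'x) dx = ∫_0^π cos(nx)cos(n'x) dx = 0; and by product-to-sum, ∫_0^π sin(nx)cos(n'x) dx = ½∫_0^π [sin((n+n')x) + sin((n−n')x)] dx, which is 0 when n+n' is even and 2n/(n²−n'²) when n+n' is odd (it need not vanish on (0, π)).
  u² squared terms: (-5)²·∫cos(4x)² dx = 25·π/2 = 25*π/2.
  So ∫_0^π u² dx = 25*π/2.
  (u')² squared terms: (20)²·∫sin(4x)² dx = 400·π/2 = 200*π.
  So ∫_0^π (u')² dx = 200*π.
||u||_{H^1}^2 = (25*π/2) + (200*π) = 425*π/2.


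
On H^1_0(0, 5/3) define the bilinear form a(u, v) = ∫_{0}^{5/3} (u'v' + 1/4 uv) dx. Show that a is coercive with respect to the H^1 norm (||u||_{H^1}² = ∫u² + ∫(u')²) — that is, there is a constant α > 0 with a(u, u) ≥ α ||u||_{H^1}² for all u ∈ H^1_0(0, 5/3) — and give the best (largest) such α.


α = (25 + 36*π^2)/(4*(25 + 9*π^2))

Coercivity of a(·,·) on H^1_0(0, 5/3) means a(u, u) ≥ α ||u||_{H^1}² for every u ∈ H^1_0.
The interval has length L = 5/3, and Poincaré/coercivity depend only on L. Here a(u, u) = ∫(u')² + (1/4)·∫u².
Here 0 < c = 1/4 < 1. The condition a(u,u) ≥ α||u||_{H^1}² reads (1−α)∫(u')² ≥ (α−c)∫u². Any admissible α is ≤ 1 (rapidly oscillating u have ∫u²/∫(u')² → 0), and α = 1 would force 0 ≥ (1−c)∫u², impossible since c < 1; so 1−α > 0. By the sharp Poincaré inequality on H^1_0 of an interval of length L, ∫(u')² ≥ (π/L)²∫u² with equality for the first sine mode sin(π(x−x₀)/L) (x₀ the left endpoint), so the inequality holds for all u iff (1−α)(π/L)² ≥ α − c, i.e. α ≤ ((π/L)² + c)/((π/L)² + 1) = (1 + c(L/π)²)/(1 + (L/π)²). With (π/L)² = 9*π^2/25 and c = 1/4, the largest admissible constant is α = ((π/L)² + c)/((π/L)² + 1).
Simplifying, α = (25 + 36*π^2)/(4*(25 + 9*π^2)).


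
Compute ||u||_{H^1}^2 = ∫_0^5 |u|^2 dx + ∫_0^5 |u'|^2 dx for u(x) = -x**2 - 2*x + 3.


||u||_{H^1}^2 = 4045/3

The H^1 norm (squared) on an interval (0, L) is
  ||u||_{H^1}^2 = ∫_0^L u(x)^2 dx + ∫_0^L u'(x)^2 dx.
Compute u'(x) = -2*x - 2.
Then u(x)^2 = x**4 + 4*x**3 - 2*x**2 - 12*x + 9 and u'(x)^2 = 4*x**2 + 8*x + 4.
Integrate each monomial from 0 to 5 using ∫_0^5 c·x^n dx = c·5^(n+1)/(n+1):
  ∫_0^5 u(x)^2 dx = ∫_0^5 (x^4 + 4*x^3 - 2*x^2 - 12*x + 9) dx. Term by term:
    ∫_0^5 x^4 dx = 625;  ∫_0^5 4*x^3 dx = 625;  ∫_0^5 -2*x^2 dx = -250/3;
    ∫_0^5 -12*x dx = -150;  ∫_0^5 9 dx = 45.
  Sum: 625 + 625 − 250/3 − 150 + 45 = 3185/3.
  ∫_0^5 u'(x)^2 dx = ∫_0^5 (4*x^2 + 8*x + 4) dx. Term by term:
    ∫_0^5 4*x^2 dx = 500/3;  ∫_0^5 8*x dx = 100;  ∫_0^5 4 dx = 20.
  Sum: 500/3 + 100 + 20 = 860/3.
Adding: ||u||_{H^1}^2 = 3185/3 + 860/3 = 4045/3.


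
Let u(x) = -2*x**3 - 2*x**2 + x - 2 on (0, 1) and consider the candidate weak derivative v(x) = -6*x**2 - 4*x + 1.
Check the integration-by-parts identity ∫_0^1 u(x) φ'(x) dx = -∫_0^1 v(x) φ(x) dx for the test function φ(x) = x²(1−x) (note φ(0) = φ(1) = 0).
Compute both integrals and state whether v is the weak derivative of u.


LHS = 19/60, RHS = 19/60. Yes, v = u' weakly.

u(x) = -2*x**3 - 2*x**2 + x - 2, classical derivative u'(x) = -6*x**2 - 4*x + 1.
φ(x) = x²(1−x), so φ'(x) = x*(2 - 3*x).
Note φ(0) = φ(1) = 0, so the boundary term u·φ vanishes.
LHS = ∫_0^1 u(x) φ'(x) dx = ∫_0^1 (6*x^5 + 2*x^4 - 7*x^3 + 8*x^2 - 4*x) dx. Term by term:
  ∫_0^1 6*x^5 dx = 1;  ∫_0^1 2*x^4 dx = 2/5;  ∫_0^1 -7*x^3 dx = -7/4;
  ∫_0^1 8*x^2 dx = 8/3;  ∫_0^1 -4*x dx = -2.
Sum: 1 + 2/5 − 7/4 + 8/3 − 2 = 19/60.
So LHS = 19/60.
∫_0^1 v(x) φ(x) dx = ∫_0^1 (6*x^5 - 2*x^4 - 5*x^3 + x^2) dx. Term by term:
  ∫_0^1 6*x^5 dx = 1;  ∫_0^1 -2*x^4 dx = -2/5;  ∫_0^1 -5*x^3 dx = -5/4;
  ∫_0^1 x^2 dx = 1/3.
Sum: 1 − 2/5 − 5/4 + 1/3 = -19/60.
So RHS = -∫_0^1 v(x) φ(x) dx = 19/60.
LHS = RHS, so the identity holds for this test φ.
Moreover u is smooth here and v(x) = u'(x) = -6*x**2 - 4*x + 1 pointwise, so the identity holds for every test function. Hence v is the weak derivative of u.


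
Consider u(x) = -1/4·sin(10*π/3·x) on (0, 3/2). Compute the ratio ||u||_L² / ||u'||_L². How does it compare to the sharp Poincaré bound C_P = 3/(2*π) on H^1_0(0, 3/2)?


||u||_L² / ||u'||_L² = 3/(10*π) < C_P = 3/(2*π).

u(x) = -1/4·sin(10*π/3·x), so u'(x) = -5*π*cos(10*π*x/3)/6.
Writing u(x) = A·sin(kπx/L) with A = -1/4 and k = 5, use ∫_0^L sin²(kπx/L) dx = L/2 and ∫_0^L cos²(kπx/L) dx = L/2.
u² = 1/16·sin²(10*π/3·x) and (u')² = 25*π^2/36·cos²(10*π/3·x), and each of sin², cos² integrates to L/2 = 3/4 over (0, 3/2).
∫_0^3/2 u² dx = 3/64, so ||u||_L² = sqrt(3)/8.
∫_0^3/2 (u')² dx = 25*π^2/48, so ||u'||_L² = 5*sqrt(3)*π/12.
Ratio ||u||_L² / ||u'||_L² = 3/(10*π).
Sharp Poincaré constant on H^1_0(0, 3/2) is C_P = L/π = 3/(2*π), achieved by sin(2*π/3·x).
This is the k = 5 harmonic; the ratio L/(kπ) is strictly less than C_P = L/π, consistent with the sharp inequality ||u||_L² ≤ C_P ||u'||_L².


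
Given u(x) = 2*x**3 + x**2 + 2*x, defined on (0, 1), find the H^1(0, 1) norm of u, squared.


||u||_{H^1}^2 = 754/21

The H^1 norm (squared) on an interval (0, L) is
  ||u||_{H^1}^2 = ∫_0^L u(x)^2 dx + ∫_0^L u'(x)^2 dx.
Compute u'(x) = 6*x**2 + 2*x + 2.
Then u(x)^2 = 4*x**6 + 4*x**5 + 9*x**4 + 4*x**3 + 4*x**2 and u'(x)^2 = 36*x**4 + 24*x**3 + 28*x**2 + 8*x + 4.
Integrate each monomial from 0 to 1 using ∫_0^1 c·x^n dx = c·1^(n+1)/(n+1):
  ∫_0^1 u(x)^2 dx = ∫_0^1 (4*x^6 + 4*x^5 + 9*x^4 + 4*x^3 + 4*x^2) dx. Term by term:
    ∫_0^1 4*x^6 dx = 4/7;  ∫_0^1 4*x^5 dx = 2/3;  ∫_0^1 9*x^4 dx = 9/5;
    ∫_0^1 4*x^3 dx = 1;  ∫_0^1 4*x^2 dx = 4/3.
  Sum: 4/7 + 2/3 + 9/5 + 1 + 4/3 = 188/35.
  ∫_0^1 u'(x)^2 dx = ∫_0^1 (36*x^4 + 24*x^3 + 28*x^2 + 8*x + 4) dx. Term by term:
    ∫_0^1 36*x^4 dx = 36/5;  ∫_0^1 24*x^3 dx = 6;  ∫_0^1 28*x^2 dx = 28/3;
    ∫_0^1 8*x dx = 4;  ∫_0^1 4 dx = 4.
  Sum: 36/5 + 6 + 28/3 + 4 + 4 = 458/15.
Adding: ||u||_{H^1}^2 = 188/35 + 458/15 = 754/21.


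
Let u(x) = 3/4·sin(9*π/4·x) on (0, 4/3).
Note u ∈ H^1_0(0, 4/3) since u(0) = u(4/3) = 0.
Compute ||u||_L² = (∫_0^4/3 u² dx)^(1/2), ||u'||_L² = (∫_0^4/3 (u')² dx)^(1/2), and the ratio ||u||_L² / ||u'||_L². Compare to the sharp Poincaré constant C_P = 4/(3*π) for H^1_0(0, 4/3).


||u||_L² / ||u'||_L² = 4/(9*π) < C_P = 4/(3*π).

u(x) = 3/4·sin(9*π/4·x), so u'(x) = 27*π*cos(9*π*x/4)/16.
Writing u(x) = A·sin(kπx/L) with A = 3/4 and k = 3, use ∫_0^L sin²(kπx/L) dx = L/2 and ∫_0^L cos²(kπx/L) dx = L/2.
u² = 9/16·sin²(9*π/4·x) and (u')² = 729*π^2/256·cos²(9*π/4·x), and each of sin², cos² integrates to L/2 = 2/3 over (0, 4/3).
∫_0^4/3 u² dx = 3/8, so ||u||_L² = sqrt(6)/4.
∫_0^4/3 (u')² dx = 243*π^2/128, so ||u'||_L² = 9*sqrt(6)*π/16.
Ratio ||u||_L² / ||u'||_L² = 4/(9*π).
Sharp Poincaré constant on H^1_0(0, 4/3) is C_P = L/π = 4/(3*π), achieved by sin(3*π/4·x).
This is the k = 3 harmonic; the ratio L/(kπ) is strictly less than C_P = L/π, consistent with the sharp inequality ||u||_L² ≤ C_P ||u'||_L².


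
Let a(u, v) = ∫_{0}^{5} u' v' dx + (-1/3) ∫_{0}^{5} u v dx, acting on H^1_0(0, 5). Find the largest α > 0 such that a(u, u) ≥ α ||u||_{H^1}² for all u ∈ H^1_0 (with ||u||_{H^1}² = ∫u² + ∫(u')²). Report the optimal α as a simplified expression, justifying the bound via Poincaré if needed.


α = (-25/3 + π^2)/(π^2 + 25)

Coercivity of a(·,·) on H^1_0(0, 5) means a(u, u) ≥ α ||u||_{H^1}² for every u ∈ H^1_0.
The interval has length L = 5, and Poincaré/coercivity depend only on L. Here a(u, u) = ∫(u')² + (-1/3)·∫u².
Here c = -1/3 < 0 with |c| < (π/L)² = π^2/25, so coercivity still holds. The condition a(u,u) ≥ α||u||_{H^1}² reads (1−α)∫(u')² ≥ (α−c)∫u². Any admissible α is ≤ 1 (rapidly oscillating u have ∫u²/∫(u')² → 0), and α = 1 would force 0 ≥ (1−c)∫u², impossible since c < 1; so 1−α > 0. By the sharp Poincaré inequality on H^1_0 of an interval of length L, ∫(u')² ≥ (π/L)²∫u² with equality for the first sine mode sin(π(x−x₀)/L) (x₀ the left endpoint), so the inequality holds for all u iff (1−α)(π/L)² ≥ α − c, i.e. α ≤ ((π/L)² + c)/((π/L)² + 1) = (1 + c(L/π)²)/(1 + (L/π)²). (Direct route, valid since c ≤ 0: Poincaré gives c∫u² ≥ c(L/π)²∫(u')², so a(u,u) ≥ (1 + c(L/π)²)∫(u')², while ||u||_{H^1}² ≤ (1 + (L/π)²)∫(u')²; dividing yields the same α.) With (π/L)² = π^2/25 and c = -1/3, the largest admissible constant is α = ((π/L)² + c)/((π/L)² + 1).
Simplifying, α = (-25/3 + π^2)/(π^2 + 25).


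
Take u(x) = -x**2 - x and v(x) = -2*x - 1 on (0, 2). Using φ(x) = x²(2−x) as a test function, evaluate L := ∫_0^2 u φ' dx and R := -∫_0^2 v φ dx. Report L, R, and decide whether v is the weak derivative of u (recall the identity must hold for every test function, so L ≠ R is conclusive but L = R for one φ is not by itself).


LHS = 68/15, RHS = 68/15. Yes, v = u' weakly.

u(x) = -x**2 - x, classical derivative u'(x) = -2*x - 1.
φ(x) = x²(2−x), so φ'(x) = x*(4 - 3*x).
Note φ(0) = φ(2) = 0, so the boundary term u·φ vanishes.
LHS = ∫_0^2 u(x) φ'(x) dx = ∫_0^2 (3*x^4 - x^3 - 4*x^2) dx. Term by term:
  ∫_0^2 3*x^4 dx = 96/5;  ∫_0^2 -x^3 dx = -4;  ∫_0^2 -4*x^2 dx = -32/3.
Sum: 96/5 − 4 − 32/3 = 68/15.
So LHS = 68/15.
∫_0^2 v(x) φ(x) dx = ∫_0^2 (2*x^4 - 3*x^3 - 2*x^2) dx. Term by term:
  ∫_0^2 2*x^4 dx = 64/5;  ∫_0^2 -3*x^3 dx = -12;  ∫_0^2 -2*x^2 dx = -16/3.
Sum: 64/5 − 12 − 16/3 = -68/15.
So RHS = -∫_0^2 v(x) φ(x) dx = 68/15.
LHS = RHS, so the identity holds for this test φ.
Moreover u is smooth here and v(x) = u'(x) = -2*x - 1 pointwise, so the identity holds for every test function. Hence v is the weak derivative of u.


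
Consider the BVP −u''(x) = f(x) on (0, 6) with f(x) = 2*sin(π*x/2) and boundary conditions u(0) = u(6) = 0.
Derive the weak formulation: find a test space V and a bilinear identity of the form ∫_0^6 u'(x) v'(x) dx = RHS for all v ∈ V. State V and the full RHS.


V = H^1_0(0, 6) (so v(0) = v(6) = 0); weak form: ∫_0^6 u'v' dx = ∫_0^6 (2*sin(π*x/2)) v dx for all v ∈ V.

Multiply both sides by a test function v and integrate from 0 to 6:
  ∫_0^6 −u''(x) v(x) dx = ∫_0^6 f(x) v(x) dx.
Integrate the LHS by parts once:
  ∫_0^6 −u'' v dx = −[u'(x) v(x)]_0^6 + ∫_0^6 u'(x) v'(x) dx.
Thus ∫_0^6 u'(x) v'(x) dx = ∫_0^6 f(x) v(x) dx + [u'(x) v(x)]_0^6.
Choose V so that boundary terms are either known or forced to vanish.
u is Dirichlet: u(0) = u(6) = 0. Let V = H^1_0(0, 6); then v(0) = v(6) = 0, and [u' v]_0^6 = 0.
Weak formulation: find u (satisfying any essential BC) such that ∫_0^6 u'(x) v'(x) dx = ∫_0^6 f v dx for all v ∈ V.
Substituting f(x) = 2*sin(π*x/2), the right-hand side is ∫_0^6 (2*sin(π*x/2)) v dx.


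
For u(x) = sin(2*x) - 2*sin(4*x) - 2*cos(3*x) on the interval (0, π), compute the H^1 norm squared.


||u||_{H^1(0,π)}^2 = 864/7 + 113*π/2

u'(x) = 6*sin(3*x) + 2*cos(2*x) - 8*cos(4*x).
Expand u² and (u')² and integrate term by term on (0, π), using: for integers n ≥ 1, ∫_0^π sin²(nx) dx = ∫_0^π cos²(nx) dx = π/2; for n ≠ n', ∫_0^π sin(nx)sin(n'x) dx = ∫_0^π cos(nx)cos(n'x) dx = 0; and by product-to-sum, ∫_0^π sin(nx)cos(n'x) dx = ½∫_0^π [sin((n+n')x) + sin((n−n')x)] dx, which is 0 when n+n' is even and 2n/(n²−n'²) when n+n' is odd (it need not vanish on (0, π)).
  u² squared terms: (-2)²·∫cos(3x)² dx = 4·π/2 = 2*π;  (-2)²·∫sin(4x)² dx = 4·π/2 = 2*π;  (1)²·∫sin(2x)² dx = 1·π/2 = π/2.
  u² cross terms: 2·(-2)·(-2)·∫cos(3x)·sin(4x) dx = 8·(8/7) = 64/7;  2·(-2)·(1)·∫cos(3x)·sin(2x) dx = -4·(-4/5) = 16/5;  2·(-2)·(1)·∫sin(4x)·sin(2x) dx = -4·(0) = 0.
  So ∫_0^π u² dx = 2*π + 2*π + π/2 + 64/7 + 16/5 + 0 = 432/35 + 9*π/2.
  (u')² squared terms: (-8)²·∫cos(4x)² dx = 64·π/2 = 32*π;  (2)²·∫cos(2x)² dx = 4·π/2 = 2*π;  (6)²·∫sin(3x)² dx = 36·π/2 = 18*π.
  (u')² cross terms: 2·(-8)·(2)·∫cos(4x)·cos(2x) dx = -32·(0) = 0;  2·(-8)·(6)·∫cos(4x)·sin(3x) dx = -96·(-6/7) = 576/7;  2·(2)·(6)·∫cos(2x)·sin(3x) dx = 24·(6/5) = 144/5.
  So ∫_0^π (u')² dx = 32*π + 2*π + 18*π + 0 + 576/7 + 144/5 = 3888/35 + 52*π.
||u||_{H^1}^2 = (432/35 + 9*π/2) + (3888/35 + 52*π) = 864/7 + 113*π/2.


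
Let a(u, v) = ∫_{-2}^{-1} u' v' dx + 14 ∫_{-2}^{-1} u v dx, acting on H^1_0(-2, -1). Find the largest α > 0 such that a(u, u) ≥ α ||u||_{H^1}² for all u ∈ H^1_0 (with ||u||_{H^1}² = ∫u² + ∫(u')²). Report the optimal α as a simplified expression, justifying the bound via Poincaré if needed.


α = 1

Coercivity of a(·,·) on H^1_0(-2, -1) means a(u, u) ≥ α ||u||_{H^1}² for every u ∈ H^1_0.
The interval has length L = 1, and Poincaré/coercivity depend only on L. Here a(u, u) = ∫(u')² + (14)·∫u².
Here c = 14 ≥ 1, so a(u,u) = ∫(u')² + c∫u² ≥ ∫(u')² + ∫u² = ||u||_{H^1}², i.e. α = 1 works. No larger α is possible: a(u,u) ≥ α||u||_{H^1}² means (1−α)∫(u')² ≥ (α−c)∫u², and for the modes u_n = sin(nπ(x−x₀)/L) (x₀ the left endpoint) one has ∫u_n²/∫(u_n')² = (L/(nπ))² → 0, so a(u_n,u_n)/||u_n||_{H^1}² → 1. Hence the optimal constant is α = 1.
Therefore α = 1.


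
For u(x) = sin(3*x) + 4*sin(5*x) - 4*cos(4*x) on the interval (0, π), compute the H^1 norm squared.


||u||_{H^1(0,π)}^2 = -30736/63 + 349*π

u'(x) = 16*sin(4*x) + 3*cos(3*x) + 20*cos(5*x).
Expand u² and (u')² and integrate term by term on (0, π), using: for integers n ≥ 1, ∫_0^π sin²(nx) dx = ∫_0^π cos²(nx) dx = π/2; for n ≠ n', ∫_0^π sin(nx)sin(n'x) dx = ∫_0^π cos(nx)cos(n'x) dx = 0; and by product-to-sum, ∫_0^π sin(nx)cos(n'x) dx = ½∫_0^π [sin((n+n')x) + sin((n−n')x)] dx, which is 0 when n+n' is even and 2n/(n²−n'²) when n+n' is odd (it need not vanish on (0, π)).
  u² squared terms: (-4)²·∫cos(4x)² dx = 16·π/2 = 8*π;  (4)²·∫sin(5x)² dx = 16·π/2 = 8*π;  (1)²·∫sin(3x)² dx = 1·π/2 = π/2.
  u² cross terms: 2·(-4)·(4)·∫cos(4x)·sin(5x) dx = -32·(10/9) = -320/9;  2·(-4)·(1)·∫cos(4x)·sin(3x) dx = -8·(-6/7) = 48/7;  2·(4)·(1)·∫sin(5x)·sin(3x) dx = 8·(0) = 0.
  So ∫_0^π u² dx = 8*π + 8*π + π/2 − 320/9 + 48/7 + 0 = -1808/63 + 33*π/2.
  (u')² squared terms: (3)²·∫cos(3x)² dx = 9·π/2 = 9*π/2;  (16)²·∫sin(4x)² dx = 256·π/2 = 128*π;  (20)²·∫cos(5x)² dx = 400·π/2 = 200*π.
  (u')² cross terms: 2·(3)·(16)·∫cos(3x)·sin(4x) dx = 96·(8/7) = 768/7;  2·(3)·(20)·∫cos(3x)·cos(5x) dx = 120·(0) = 0;  2·(16)·(20)·∫sin(4x)·cos(5x) dx = 640·(-8/9) = -5120/9.
  So ∫_0^π (u')² dx = 9*π/2 + 128*π + 200*π + 768/7 + 0 − 5120/9 = -28928/63 + 665*π/2.
||u||_{H^1}^2 = (-1808/63 + 33*π/2) + (-28928/63 + 665*π/2) = -30736/63 + 349*π.


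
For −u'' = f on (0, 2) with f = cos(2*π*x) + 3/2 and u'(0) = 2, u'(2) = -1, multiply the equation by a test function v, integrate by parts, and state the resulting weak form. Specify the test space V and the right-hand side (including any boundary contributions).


V = H^1(0, 2) (v unrestricted at boundary; u is determined up to an additive constant); weak form: ∫_0^2 u'v' dx = ∫_0^2 (cos(2*π*x) + 3/2) v dx − v(2) − 2·v(0) for all v ∈ V.

Multiply both sides by a test function v and integrate from 0 to 2:
  ∫_0^2 −u''(x) v(x) dx = ∫_0^2 f(x) v(x) dx.
Integrate the LHS by parts once:
  ∫_0^2 −u'' v dx = −[u'(x) v(x)]_0^2 + ∫_0^2 u'(x) v'(x) dx.
Thus ∫_0^2 u'(x) v'(x) dx = ∫_0^2 f(x) v(x) dx + [u'(x) v(x)]_0^2.
Choose V so that boundary terms are either known or forced to vanish.
u has inhomogeneous Neumann u'(0) = 2, u'(2) = -1. [u' v]_0^2 = (-1)·v(2) − (2)·v(0) = − v(2) − 2·v(0). Take V = H^1(0, 2); boundary term becomes part of RHS.
Weak formulation: find u (satisfying any essential BC) such that ∫_0^2 u'(x) v'(x) dx = ∫_0^2 f v dx − v(2) − 2·v(0) for all v ∈ V (Neumann data are natural BCs: they enter the RHS as boundary terms).
Substituting f(x) = cos(2*π*x) + 3/2, the right-hand side is ∫_0^2 (cos(2*π*x) + 3/2) v dx − v(2) − 2·v(0).
Compatibility check (pure Neumann): taking v ≡ 1 ∈ V gives 0 = ∫_0^2 f dx + (-1) − (2), i.e. ∫_0^2 f dx must equal u'(0) − u'(2) = 3. Indeed ∫_0^2 (cos(2*π*x) + 3/2) dx = 3, so the data are compatible. The solution is then unique only up to an additive constant (fix it e.g. by requiring ∫_0^2 u dx = 0).


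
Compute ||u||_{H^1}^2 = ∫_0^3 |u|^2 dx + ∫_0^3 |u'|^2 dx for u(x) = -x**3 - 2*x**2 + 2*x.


||u||_{H^1}^2 = 55014/35

The H^1 norm (squared) on an interval (0, L) is
  ||u||_{H^1}^2 = ∫_0^L u(x)^2 dx + ∫_0^L u'(x)^2 dx.
Compute u'(x) = -3*x**2 - 4*x + 2.
Then u(x)^2 = x**6 + 4*x**5 - 8*x**3 + 4*x**2 and u'(x)^2 = 9*x**4 + 24*x**3 + 4*x**2 - 16*x + 4.
Integrate each monomial from 0 to 3 using ∫_0^3 c·x^n dx = c·3^(n+1)/(n+1):
  ∫_0^3 u(x)^2 dx = ∫_0^3 (x^6 + 4*x^5 - 8*x^3 + 4*x^2) dx. Term by term:
    ∫_0^3 x^6 dx = 2187/7;  ∫_0^3 4*x^5 dx = 486;  ∫_0^3 -8*x^3 dx = -162;
    ∫_0^3 4*x^2 dx = 36.
  Sum: 2187/7 + 486 − 162 + 36 = 4707/7.
  ∫_0^3 u'(x)^2 dx = ∫_0^3 (9*x^4 + 24*x^3 + 4*x^2 - 16*x + 4) dx. Term by term:
    ∫_0^3 9*x^4 dx = 2187/5;  ∫_0^3 24*x^3 dx = 486;  ∫_0^3 4*x^2 dx = 36;
    ∫_0^3 -16*x dx = -72;  ∫_0^3 4 dx = 12.
  Sum: 2187/5 + 486 + 36 − 72 + 12 = 4497/5.
Adding: ||u||_{H^1}^2 = 4707/7 + 4497/5 = 55014/35.


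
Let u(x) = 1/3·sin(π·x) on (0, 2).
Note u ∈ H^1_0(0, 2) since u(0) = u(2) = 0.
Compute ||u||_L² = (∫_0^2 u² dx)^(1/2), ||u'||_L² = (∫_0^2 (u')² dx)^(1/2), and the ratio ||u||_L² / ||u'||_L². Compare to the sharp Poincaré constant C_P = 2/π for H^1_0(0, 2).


||u||_L² / ||u'||_L² = 1/π < C_P = 2/π.

u(x) = 1/3·sin(π·x), so u'(x) = π*cos(π*x)/3.
Writing u(x) = A·sin(kπx/L) with A = 1/3 and k = 2, use ∫_0^L sin²(kπx/L) dx = L/2 and ∫_0^L cos²(kπx/L) dx = L/2.
u² = 1/9·sin²(π·x) and (u')² = π^2/9·cos²(π·x), and each of sin², cos² integrates to L/2 = 1 over (0, 2).
∫_0^2 u² dx = 1/9, so ||u||_L² = 1/3.
∫_0^2 (u')² dx = π^2/9, so ||u'||_L² = π/3.
Ratio ||u||_L² / ||u'||_L² = 1/π.
Sharp Poincaré constant on H^1_0(0, 2) is C_P = L/π = 2/π, achieved by sin(π/2·x).
This is the k = 2 harmonic; the ratio L/(kπ) is strictly less than C_P = L/π, consistent with the sharp inequality ||u||_L² ≤ C_P ||u'||_L².


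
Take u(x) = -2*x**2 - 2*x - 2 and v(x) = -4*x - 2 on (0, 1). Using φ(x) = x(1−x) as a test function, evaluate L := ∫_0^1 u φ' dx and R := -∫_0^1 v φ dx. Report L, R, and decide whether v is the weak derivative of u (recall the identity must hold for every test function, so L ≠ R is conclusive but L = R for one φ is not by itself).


LHS = 2/3, RHS = 2/3. Yes, v = u' weakly.

u(x) = -2*x**2 - 2*x - 2, classical derivative u'(x) = -4*x - 2.
φ(x) = x(1−x), so φ'(x) = 1 - 2*x.
Note φ(0) = φ(1) = 0, so the boundary term u·φ vanishes.
LHS = ∫_0^1 u(x) φ'(x) dx = ∫_0^1 (4*x^3 + 2*x^2 + 2*x - 2) dx. Term by term:
  ∫_0^1 4*x^3 dx = 1;  ∫_0^1 2*x^2 dx = 2/3;  ∫_0^1 2*x dx = 1;
  ∫_0^1 -2 dx = -2.
Sum: 1 + 2/3 + 1 − 2 = 2/3.
So LHS = 2/3.
∫_0^1 v(x) φ(x) dx = ∫_0^1 (4*x^3 - 2*x^2 - 2*x) dx. Term by term:
  ∫_0^1 4*x^3 dx = 1;  ∫_0^1 -2*x^2 dx = -2/3;  ∫_0^1 -2*x dx = -1.
Sum: 1 − 2/3 − 1 = -2/3.
So RHS = -∫_0^1 v(x) φ(x) dx = 2/3.
LHS = RHS, so the identity holds for this test φ.
Moreover u is smooth here and v(x) = u'(x) = -4*x - 2 pointwise, so the identity holds for every test function. Hence v is the weak derivative of u.


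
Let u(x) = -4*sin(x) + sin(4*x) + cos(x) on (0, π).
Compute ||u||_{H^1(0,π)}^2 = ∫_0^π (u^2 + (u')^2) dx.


||u||_{H^1(0,π)}^2 = 32/15 + 51*π/2

u'(x) = -sin(x) - 4*cos(x) + 4*cos(4*x).
Expand u² and (u')² and integrate term by term on (0, π), using: for integers n ≥ 1, ∫_0^π sin²(nx) dx = ∫_0^π cos²(nx) dx = π/2; for n ≠ n', ∫_0^π sin(nx)sin(n'x) dx = ∫_0^π cos(nx)cos(n'x) dx = 0; and by product-to-sum, ∫_0^π sin(nx)cos(n'x) dx = ½∫_0^π [sin((n+n')x) + sin((n−n')x)] dx, which is 0 when n+n' is even and 2n/(n²−n'²) when n+n' is odd (it need not vanish on (0, π)).
  u² squared terms: (-4)²·∫sin(x)² dx = 16·π/2 = 8*π;  (1)²·∫cos(x)² dx = 1·π/2 = π/2;  (1)²·∫sin(4x)² dx = 1·π/2 = π/2.
  u² cross terms: 2·(-4)·(1)·∫sin(x)·cos(x) dx = -8·(0) = 0;  2·(-4)·(1)·∫sin(x)·sin(4x) dx = -8·(0) = 0;  2·(1)·(1)·∫cos(x)·sin(4x) dx = 2·(8/15) = 16/15.
  So ∫_0^π u² dx = 8*π + π/2 + π/2 + 0 + 0 + 16/15 = 16/15 + 9*π.
  (u')² squared terms: (-1)²·∫sin(x)² dx = 1·π/2 = π/2;  (-4)²·∫cos(x)² dx = 16·π/2 = 8*π;  (4)²·∫cos(4x)² dx = 16·π/2 = 8*π.
  (u')² cross terms: 2·(-1)·(-4)·∫sin(x)·cos(x) dx = 8·(0) = 0;  2·(-1)·(4)·∫sin(x)·cos(4x) dx = -8·(-2/15) = 16/15;  2·(-4)·(4)·∫cos(x)·cos(4x) dx = -32·(0) = 0.
  So ∫_0^π (u')² dx = π/2 + 8*π + 8*π + 0 + 16/15 + 0 = 16/15 + 33*π/2.
||u||_{H^1}^2 = (16/15 + 9*π) + (16/15 + 33*π/2) = 32/15 + 51*π/2.


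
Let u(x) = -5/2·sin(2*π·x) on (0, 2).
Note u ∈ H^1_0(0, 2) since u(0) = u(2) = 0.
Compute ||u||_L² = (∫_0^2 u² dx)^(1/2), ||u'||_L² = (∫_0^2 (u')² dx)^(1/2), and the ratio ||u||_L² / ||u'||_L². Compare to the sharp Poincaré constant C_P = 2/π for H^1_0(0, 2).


||u||_L² / ||u'||_L² = 1/(2*π) < C_P = 2/π.

u(x) = -5/2·sin(2*π·x), so u'(x) = -5*π*cos(2*π*x).
Writing u(x) = A·sin(kπx/L) with A = -5/2 and k = 4, use ∫_0^L sin²(kπx/L) dx = L/2 and ∫_0^L cos²(kπx/L) dx = L/2.
u² = 25/4·sin²(2*π·x) and (u')² = 25*π^2·cos²(2*π·x), and each of sin², cos² integrates to L/2 = 1 over (0, 2).
∫_0^2 u² dx = 25/4, so ||u||_L² = 5/2.
∫_0^2 (u')² dx = 25*π^2, so ||u'||_L² = 5*π.
Ratio ||u||_L² / ||u'||_L² = 1/(2*π).
Sharp Poincaré constant on H^1_0(0, 2) is C_P = L/π = 2/π, achieved by sin(π/2·x).
This is the k = 4 harmonic; the ratio L/(kπ) is strictly less than C_P = L/π, consistent with the sharp inequality ||u||_L² ≤ C_P ||u'||_L².


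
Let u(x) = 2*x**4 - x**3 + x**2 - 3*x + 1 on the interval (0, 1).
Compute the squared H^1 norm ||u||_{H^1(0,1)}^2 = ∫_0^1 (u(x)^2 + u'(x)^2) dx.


||u||_{H^1}^2 = 3067/630

The H^1 norm (squared) on an interval (0, L) is
  ||u||_{H^1}^2 = ∫_0^L u(x)^2 dx + ∫_0^L u'(x)^2 dx.
Compute u'(x) = 8*x**3 - 3*x**2 + 2*x - 3.
Then u(x)^2 = 4*x**8 - 4*x**7 + 5*x**6 - 14*x**5 + 11*x**4 - 8*x**3 + 11*x**2 - 6*x + 1 and u'(x)^2 = 64*x**6 - 48*x**5 + 41*x**4 - 60*x**3 + 22*x**2 - 12*x + 9.
Integrate each monomial from 0 to 1 using ∫_0^1 c·x^n dx = c·1^(n+1)/(n+1):
  ∫_0^1 u(x)^2 dx = ∫_0^1 (4*x^8 - 4*x^7 + 5*x^6 - 14*x^5 + 11*x^4 - 8*x^3 + 11*x^2 - 6*x + 1) dx. Term by term:
    ∫_0^1 4*x^8 dx = 4/9;  ∫_0^1 -4*x^7 dx = -1/2;  ∫_0^1 5*x^6 dx = 5/7;
    ∫_0^1 -14*x^5 dx = -7/3;  ∫_0^1 11*x^4 dx = 11/5;  ∫_0^1 -8*x^3 dx = -2;
    ∫_0^1 11*x^2 dx = 11/3;  ∫_0^1 -6*x dx = -3;  ∫_0^1 1 dx = 1.
  Sum: 4/9 − 1/2 + 5/7 − 7/3 + 11/5 − 2 + 11/3 − 3 + 1 = 121/630.
  ∫_0^1 u'(x)^2 dx = ∫_0^1 (64*x^6 - 48*x^5 + 41*x^4 - 60*x^3 + 22*x^2 - 12*x + 9) dx. Term by term:
    ∫_0^1 64*x^6 dx = 64/7;  ∫_0^1 -48*x^5 dx = -8;  ∫_0^1 41*x^4 dx = 41/5;
    ∫_0^1 -60*x^3 dx = -15;  ∫_0^1 22*x^2 dx = 22/3;  ∫_0^1 -12*x dx = -6;
    ∫_0^1 9 dx = 9.
  Sum: 64/7 − 8 + 41/5 − 15 + 22/3 − 6 + 9 = 491/105.
Adding: ||u||_{H^1}^2 = 121/630 + 491/105 = 3067/630.
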